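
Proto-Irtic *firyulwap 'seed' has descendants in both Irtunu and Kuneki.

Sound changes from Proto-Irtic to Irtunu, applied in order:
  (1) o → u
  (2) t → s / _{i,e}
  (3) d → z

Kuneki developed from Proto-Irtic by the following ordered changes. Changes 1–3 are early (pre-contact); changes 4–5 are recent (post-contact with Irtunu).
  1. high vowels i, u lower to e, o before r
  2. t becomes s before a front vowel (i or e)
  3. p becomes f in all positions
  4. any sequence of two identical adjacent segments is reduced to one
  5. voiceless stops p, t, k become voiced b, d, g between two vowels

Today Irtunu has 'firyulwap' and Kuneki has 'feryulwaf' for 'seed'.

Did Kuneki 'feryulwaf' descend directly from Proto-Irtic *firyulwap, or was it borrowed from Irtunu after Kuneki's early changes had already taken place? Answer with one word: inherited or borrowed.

inherited

If inherited, *firyulwap would pass through all of Kuneki's changes:
Kuneki: start from *firyulwap.
  rule 1 (pre-rhotic lowering): firyulwap → feryulwap
  rule 2: no change — feryulwap
  rule 3 (unconditioned shift): feryulwap → feryulwaf
  rule 4: no change — feryulwaf
  rule 5: no change — feryulwaf
  ⇒ Kuneki feryulwaf
If borrowed from Irtunu 'firyulwap' after the early changes, it would undergo only the recent ones:
  rule 4 (degemination): no change (firyulwap)
  rule 5 (intervocalic voicing): no change (firyulwap)
  ⇒ as a loan: firyulwap
Kuneki 'feryulwaf' matches the inherited outcome exactly, so it is an inherited cognate, not a loan.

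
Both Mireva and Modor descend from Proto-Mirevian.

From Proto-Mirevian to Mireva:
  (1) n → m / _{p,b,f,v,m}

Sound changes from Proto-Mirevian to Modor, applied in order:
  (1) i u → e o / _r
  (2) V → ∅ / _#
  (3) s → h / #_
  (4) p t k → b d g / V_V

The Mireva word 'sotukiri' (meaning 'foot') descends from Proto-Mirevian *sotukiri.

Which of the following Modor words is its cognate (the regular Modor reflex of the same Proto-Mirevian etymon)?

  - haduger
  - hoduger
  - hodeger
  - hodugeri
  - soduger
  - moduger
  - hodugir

hoduger

Modor: start from *sotukiri.
  rule 1 (pre-rhotic lowering): sotukiri → sotukeri
  rule 2 (apocope): sotukeri → sotuker
  rule 3 (debuccalisation): sotuker → hotuker
  rule 4 (intervocalic voicing): hotuker → hoduger
  ⇒ Modor hoduger
Only 'hoduger' matches the regular Modor development of *sotukiri.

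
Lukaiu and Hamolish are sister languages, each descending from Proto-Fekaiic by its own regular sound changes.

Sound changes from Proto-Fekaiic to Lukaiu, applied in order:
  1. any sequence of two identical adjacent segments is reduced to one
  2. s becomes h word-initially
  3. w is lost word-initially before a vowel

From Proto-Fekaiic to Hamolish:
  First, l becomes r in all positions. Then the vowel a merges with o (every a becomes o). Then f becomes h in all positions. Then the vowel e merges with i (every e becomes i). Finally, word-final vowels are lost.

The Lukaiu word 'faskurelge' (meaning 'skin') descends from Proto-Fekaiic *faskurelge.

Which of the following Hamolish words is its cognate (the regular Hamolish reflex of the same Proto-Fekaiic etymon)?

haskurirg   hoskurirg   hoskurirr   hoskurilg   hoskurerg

hoskurirg

Hamolish: *faskurelge
  faskurelge → faskurerge   [unconditioned shift]
  faskurerge → foskurerge   [vowel merger]
  foskurerge → hoskurerge   [unconditioned shift]
  hoskurerge → hoskurirgi   [vowel merger]
  hoskurirgi → hoskurirg   [apocope]
  giving Hamolish hoskurirg.
Only 'hoskurirg' matches the regular Hamolish development of *faskurelge.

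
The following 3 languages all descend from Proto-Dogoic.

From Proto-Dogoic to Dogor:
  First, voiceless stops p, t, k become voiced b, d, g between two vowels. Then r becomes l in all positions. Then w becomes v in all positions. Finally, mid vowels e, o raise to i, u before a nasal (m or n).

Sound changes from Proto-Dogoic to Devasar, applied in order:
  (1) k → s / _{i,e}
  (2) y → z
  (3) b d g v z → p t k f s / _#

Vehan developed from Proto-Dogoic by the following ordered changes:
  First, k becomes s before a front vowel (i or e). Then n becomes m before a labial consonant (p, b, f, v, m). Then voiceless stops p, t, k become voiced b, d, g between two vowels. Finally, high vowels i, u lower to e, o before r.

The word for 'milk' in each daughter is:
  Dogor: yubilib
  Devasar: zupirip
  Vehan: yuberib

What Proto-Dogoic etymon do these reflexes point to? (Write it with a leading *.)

Position 3: Dogor has b, Devasar has p, Vehan has b. Taking the neighbouring segments as reconstructed: Dogor b could go back to *p or *b; Devasar p can only go back to *p; Vehan b could go back to *p or *b — the one source consistent with every daughter is *p.
Position 7: Dogor has b, Devasar has p, Vehan has b. Taking the neighbouring segments as reconstructed: Dogor b can only go back to *b; Devasar p could go back to *p or *b; Vehan b can only go back to *b — the one source consistent with every daughter is *b.
Verify the candidate proto-form against each daughter:
Dogor: *yupirib > yubirib > yubilib  (by intervocalic voicing, unconditioned shift)
Devasar: *yupirib
  yupirib (rule 1 does not apply)
  yupirib → zupirib   [unconditioned shift]
  zupirib → zupirip   [final devoicing]
  giving Devasar zupirip.
Vehan: start from *yupirib.
  rule 1: no change — yupirib
  rule 2: no change — yupirib
  rule 3 (intervocalic voicing): yupirib → yubirib
  rule 4 (pre-rhotic lowering): yubirib → yuberib
  ⇒ Vehan yuberib
Only *yupirib yields all of Dogor yubilib, Devasar zupirip, Vehan yuberib.

*yupirib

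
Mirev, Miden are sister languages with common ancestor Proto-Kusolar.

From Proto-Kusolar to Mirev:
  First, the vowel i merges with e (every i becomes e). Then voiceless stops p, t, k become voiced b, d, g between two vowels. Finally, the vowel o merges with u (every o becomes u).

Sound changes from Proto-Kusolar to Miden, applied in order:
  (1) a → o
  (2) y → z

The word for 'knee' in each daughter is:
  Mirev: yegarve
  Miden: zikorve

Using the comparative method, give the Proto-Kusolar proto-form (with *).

*yikarve

Position 3: Mirev has g, Miden has k. Miden preserves k here (none of its changes turn any other segment into k), so the proto-segment is *k.
Position 2: Mirev has e, Miden has i. Miden preserves i here (none of its changes turn any other segment into i), so the proto-segment is *i.
Position 1: Mirev has y, Miden has z. Mirev preserves y here (none of its changes turn any other segment into y), so the proto-segment is *y.
This points to *yikarve. Verify forward in each daughter:
Mirev: *yikarve
  yikarve → yekarve   [vowel merger]
  yekarve → yegarve   [intervocalic voicing]
  yegarve (rule 3 does not apply)
  giving Mirev yegarve.
Miden: *yikarve
  yikarve → yikorve   [vowel merger]
  yikorve → zikorve   [unconditioned shift]
  giving Miden zikorve.
Only *yikarve yields all of Mirev yegarve, Miden zikorve.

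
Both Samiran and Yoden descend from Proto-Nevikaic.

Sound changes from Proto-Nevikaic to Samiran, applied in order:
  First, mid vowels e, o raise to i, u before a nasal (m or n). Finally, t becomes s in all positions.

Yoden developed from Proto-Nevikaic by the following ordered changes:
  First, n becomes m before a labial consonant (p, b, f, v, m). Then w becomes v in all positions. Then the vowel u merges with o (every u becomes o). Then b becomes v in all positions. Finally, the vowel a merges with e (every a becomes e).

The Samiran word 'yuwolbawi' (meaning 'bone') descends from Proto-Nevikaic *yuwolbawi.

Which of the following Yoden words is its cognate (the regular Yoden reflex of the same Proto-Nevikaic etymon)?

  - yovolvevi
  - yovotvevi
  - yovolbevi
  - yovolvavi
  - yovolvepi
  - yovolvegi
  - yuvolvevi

Yoden: *yuwolbawi
  yuwolbawi (rule 1 does not apply)
  yuwolbawi → yuvolbavi   [unconditioned shift]
  yuvolbavi → yovolbavi   [vowel merger]
  yovolbavi → yovolvavi   [unconditioned shift]
  yovolvavi → yovolvevi   [vowel merger]
  giving Yoden yovolvevi.
Only 'yovolvevi' matches the regular Yoden development of *yuwolbawi.

yovolvevi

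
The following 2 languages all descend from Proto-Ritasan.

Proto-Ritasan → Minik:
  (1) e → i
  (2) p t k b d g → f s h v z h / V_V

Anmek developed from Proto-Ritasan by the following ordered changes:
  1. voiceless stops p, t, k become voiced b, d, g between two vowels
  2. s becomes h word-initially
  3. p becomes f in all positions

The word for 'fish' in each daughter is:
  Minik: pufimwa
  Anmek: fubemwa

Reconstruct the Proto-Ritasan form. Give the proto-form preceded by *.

Position 3: Minik has f, Anmek has b. Taking the neighbouring segments as reconstructed: Minik f could go back to *p or *f; Anmek b could go back to *p or *b — the one source consistent with every daughter is *p.
Position 4: Minik has i, Anmek has e. Anmek preserves e here (none of its changes turn any other segment into e), so the proto-segment is *e.
Position 1: Minik has p, Anmek has f. Minik preserves p here (none of its changes turn any other segment into p), so the proto-segment is *p.
Verify the candidate proto-form against each daughter:
Minik: *pupemwa > pupimwa > pufimwa  (by vowel merger, intervocalic lenition)
Anmek: *pupemwa > pubemwa > fubemwa  (by intervocalic voicing, unconditioned shift)
No other proto-form is consistent with every reflex, so the reconstruction is *pupemwa.

*pupemwa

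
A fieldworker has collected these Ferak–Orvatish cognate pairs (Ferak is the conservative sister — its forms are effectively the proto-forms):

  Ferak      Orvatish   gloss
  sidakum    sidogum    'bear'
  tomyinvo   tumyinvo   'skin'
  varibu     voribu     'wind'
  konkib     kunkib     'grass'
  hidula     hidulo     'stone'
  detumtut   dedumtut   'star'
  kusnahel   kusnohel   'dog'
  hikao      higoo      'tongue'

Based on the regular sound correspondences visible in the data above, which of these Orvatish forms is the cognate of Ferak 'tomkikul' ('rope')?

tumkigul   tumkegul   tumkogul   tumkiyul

tumkigul

tomyinvo ~ tumyinvo — Ferak o corresponds to Orvatish u after a consonant, before a nasal.
sidakum ~ sidogum — Ferak k corresponds to Orvatish g between vowels (before a back vowel).
Applying these to Ferak 'tomkikul':
  tomkikul → tumkikul   (o→u after a consonant, before a nasal)
  tumkikul → tumkigul   (k→g between vowels (before a back vowel))
So the Orvatish cognate is 'tumkigul'.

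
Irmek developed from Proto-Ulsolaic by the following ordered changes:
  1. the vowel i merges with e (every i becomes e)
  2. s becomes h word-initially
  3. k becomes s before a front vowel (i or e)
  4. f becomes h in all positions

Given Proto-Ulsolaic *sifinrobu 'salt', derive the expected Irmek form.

hehenrobu

Irmek: *sifinrobu > sefenrobu > hefenrobu > hehenrobu  (by vowel merger, debuccalisation, unconditioned shift)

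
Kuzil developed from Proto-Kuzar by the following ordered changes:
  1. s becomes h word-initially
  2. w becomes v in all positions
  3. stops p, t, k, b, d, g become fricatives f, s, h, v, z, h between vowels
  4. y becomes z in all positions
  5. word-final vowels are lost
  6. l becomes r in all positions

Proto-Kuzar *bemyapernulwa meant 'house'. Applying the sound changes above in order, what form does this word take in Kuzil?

bemzafernurv

Kuzil: start from *bemyapernulwa.
  rule 1: no change — bemyapernulwa
  rule 2 (unconditioned shift): bemyapernulwa → bemyapernulva
  rule 3 (intervocalic lenition): bemyapernulva → bemyafernulva
  rule 4 (unconditioned shift): bemyafernulva → bemzafernulva
  rule 5 (apocope): bemzafernulva → bemzafernulv
  rule 6 (unconditioned shift): bemzafernulv → bemzafernurv
  ⇒ Kuzil bemzafernurv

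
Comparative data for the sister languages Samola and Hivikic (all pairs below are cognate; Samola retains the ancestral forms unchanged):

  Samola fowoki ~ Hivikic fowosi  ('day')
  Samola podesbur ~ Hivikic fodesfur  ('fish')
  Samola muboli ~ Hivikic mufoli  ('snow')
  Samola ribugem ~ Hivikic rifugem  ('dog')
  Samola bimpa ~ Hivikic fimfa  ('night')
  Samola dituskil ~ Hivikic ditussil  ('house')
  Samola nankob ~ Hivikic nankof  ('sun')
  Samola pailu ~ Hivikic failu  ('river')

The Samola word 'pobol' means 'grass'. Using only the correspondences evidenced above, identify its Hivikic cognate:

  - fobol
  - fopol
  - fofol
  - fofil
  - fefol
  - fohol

podesbur ~ fodesfur — Samola p corresponds to Hivikic f word-initially before a back vowel.
muboli ~ mufoli — Samola b corresponds to Hivikic f between vowels (before a back vowel).
Applying these to Samola 'pobol':
  pobol → fobol   (p→f word-initially before a back vowel)
  fobol → fofol   (b→f between vowels (before a back vowel))
So the Hivikic cognate is 'fofol'.

fofol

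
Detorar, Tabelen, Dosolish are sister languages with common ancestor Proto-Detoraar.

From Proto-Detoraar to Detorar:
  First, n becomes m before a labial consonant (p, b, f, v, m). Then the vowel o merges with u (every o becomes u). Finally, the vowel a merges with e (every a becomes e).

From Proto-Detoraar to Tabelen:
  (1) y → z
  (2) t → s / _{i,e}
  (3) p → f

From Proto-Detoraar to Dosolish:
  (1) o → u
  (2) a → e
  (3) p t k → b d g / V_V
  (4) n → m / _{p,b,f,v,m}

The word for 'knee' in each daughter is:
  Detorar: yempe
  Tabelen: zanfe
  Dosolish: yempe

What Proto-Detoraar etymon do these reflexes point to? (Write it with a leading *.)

*yanpe

Position 3: Detorar has m, Tabelen has n, Dosolish has m. Tabelen preserves n here (none of its changes turn any other segment into n), so the proto-segment is *n.
Position 1: Detorar has y, Tabelen has z, Dosolish has y. Detorar preserves y here (none of its changes turn any other segment into y), so the proto-segment is *y.
Continuing position by position gives *yanpe; check it forward:
Detorar: *yanpe
  yanpe → yampe   [nasal place assimilation]
  yampe (rule 2 does not apply)
  yampe → yempe   [vowel merger]
  giving Detorar yempe.
Tabelen: *yanpe > zanpe > zanfe  (by unconditioned shift, unconditioned shift)
Dosolish: *yanpe > yenpe > yempe  (by vowel merger, nasal place assimilation)
Only *yanpe yields all of Detorar yempe, Tabelen zanfe, Dosolish yempe.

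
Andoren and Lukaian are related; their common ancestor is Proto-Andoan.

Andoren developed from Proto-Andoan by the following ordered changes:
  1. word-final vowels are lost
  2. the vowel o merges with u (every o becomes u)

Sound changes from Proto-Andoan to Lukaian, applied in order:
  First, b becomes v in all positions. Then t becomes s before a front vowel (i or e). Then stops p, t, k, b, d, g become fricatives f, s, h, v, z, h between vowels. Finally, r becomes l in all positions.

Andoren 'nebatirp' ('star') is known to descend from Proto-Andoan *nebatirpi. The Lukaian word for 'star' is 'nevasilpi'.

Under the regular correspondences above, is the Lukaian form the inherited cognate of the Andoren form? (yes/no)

Derive the expected Lukaian reflex of *nebatirpi:
Lukaian: *nebatirpi > nevatirpi > nevasirpi > nevasilpi  (by unconditioned shift, palatalisation, unconditioned shift)
Lukaian 'nevasilpi' matches the regular reflex exactly, so the pair is cognate.

yes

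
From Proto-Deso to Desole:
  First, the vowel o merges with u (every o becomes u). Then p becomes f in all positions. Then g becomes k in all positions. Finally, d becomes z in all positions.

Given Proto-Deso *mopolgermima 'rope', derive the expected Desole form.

mufulkermima

Desole: *mopolgermima > mupulgermima > mufulgermima > mufulkermima  (by vowel merger, unconditioned shift, unconditioned shift)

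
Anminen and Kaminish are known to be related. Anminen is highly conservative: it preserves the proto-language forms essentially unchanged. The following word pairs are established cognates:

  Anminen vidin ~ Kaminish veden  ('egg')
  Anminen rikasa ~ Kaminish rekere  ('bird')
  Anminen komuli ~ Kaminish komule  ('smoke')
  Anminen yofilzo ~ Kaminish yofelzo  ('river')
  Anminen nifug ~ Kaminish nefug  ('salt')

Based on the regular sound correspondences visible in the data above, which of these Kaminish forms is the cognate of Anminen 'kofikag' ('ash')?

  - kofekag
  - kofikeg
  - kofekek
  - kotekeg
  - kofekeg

vidin ~ veden, rikasa ~ rekere — Anminen i corresponds to Kaminish e after a consonant, before a consonant other than r, m, n, p, b, f, v.
rikasa ~ rekere — Anminen a corresponds to Kaminish e after a consonant, before a consonant other than r, m, n, p, b, f, v.
Applying these to Anminen 'kofikag':
  kofikag → kofekag   (i→e after a consonant, before a consonant other than r, m, n, p, b, f, v)
  kofekag → kofekeg   (a→e after a consonant, before a consonant other than r, m, n, p, b, f, v)
So the Kaminish cognate is 'kofekeg'.

kofekeg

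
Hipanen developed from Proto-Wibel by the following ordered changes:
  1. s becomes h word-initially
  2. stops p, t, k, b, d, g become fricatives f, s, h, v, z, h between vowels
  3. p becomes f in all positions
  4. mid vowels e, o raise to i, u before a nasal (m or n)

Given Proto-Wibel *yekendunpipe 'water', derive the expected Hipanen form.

yehindunfife

Hipanen: start from *yekendunpipe.
  rule 1: no change — yekendunpipe
  rule 2 (intervocalic lenition): yekendunpipe → yehendunpife
  rule 3 (unconditioned shift): yehendunpife → yehendunfife
  rule 4 (pre-nasal raising): yehendunfife → yehindunfife
  ⇒ Hipanen yehindunfife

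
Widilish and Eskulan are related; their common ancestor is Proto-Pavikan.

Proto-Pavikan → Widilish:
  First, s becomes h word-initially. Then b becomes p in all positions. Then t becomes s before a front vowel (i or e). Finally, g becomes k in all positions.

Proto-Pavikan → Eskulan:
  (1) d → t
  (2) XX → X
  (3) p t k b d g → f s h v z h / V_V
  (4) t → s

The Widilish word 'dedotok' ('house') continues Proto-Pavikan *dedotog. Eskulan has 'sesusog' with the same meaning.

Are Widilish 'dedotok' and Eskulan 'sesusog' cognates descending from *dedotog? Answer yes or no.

Derive the expected Eskulan reflex of *dedotog:
Eskulan: *dedotog > tetotog > tesosog > sesosog  (by unconditioned shift, intervocalic lenition, unconditioned shift)
The regular Eskulan reflex would be 'sesosog', but the attested form is 'sesusog'. The correspondence is irregular, so they are not cognates (the Eskulan form has a different source).

no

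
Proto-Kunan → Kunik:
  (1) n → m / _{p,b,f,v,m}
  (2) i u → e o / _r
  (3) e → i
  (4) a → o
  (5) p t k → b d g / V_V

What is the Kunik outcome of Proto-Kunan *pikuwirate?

Kunik: start from *pikuwirate.
  rule 1: no change — pikuwirate
  rule 2 (pre-rhotic lowering): pikuwirate → pikuwerate
  rule 3 (vowel merger): pikuwerate → pikuwirati
  rule 4 (vowel merger): pikuwirati → pikuwiroti
  rule 5 (intervocalic voicing): pikuwiroti → piguwirodi
  ⇒ Kunik piguwirodi

piguwirodi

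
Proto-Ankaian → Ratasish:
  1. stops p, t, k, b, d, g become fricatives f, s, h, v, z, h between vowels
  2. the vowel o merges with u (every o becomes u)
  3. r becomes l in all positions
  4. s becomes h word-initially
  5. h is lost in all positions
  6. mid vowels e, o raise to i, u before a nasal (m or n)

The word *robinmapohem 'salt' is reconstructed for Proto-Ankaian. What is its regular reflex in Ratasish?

luvinmafuim

Ratasish: *robinmapohem > rovinmafohem > ruvinmafuhem > luvinmafuhem > luvinmafuem > luvinmafuim  (by intervocalic lenition, vowel merger, unconditioned shift, h-loss, pre-nasal raising)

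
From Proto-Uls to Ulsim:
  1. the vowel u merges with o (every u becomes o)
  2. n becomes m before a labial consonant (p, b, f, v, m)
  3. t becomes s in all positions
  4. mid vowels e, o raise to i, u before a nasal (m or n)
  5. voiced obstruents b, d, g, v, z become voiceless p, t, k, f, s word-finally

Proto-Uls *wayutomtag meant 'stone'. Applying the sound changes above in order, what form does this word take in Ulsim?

wayosumsak

Ulsim: *wayutomtag > wayotomtag > wayosomsag > wayosumsag > wayosumsak  (by vowel merger, unconditioned shift, pre-nasal raising, final devoicing)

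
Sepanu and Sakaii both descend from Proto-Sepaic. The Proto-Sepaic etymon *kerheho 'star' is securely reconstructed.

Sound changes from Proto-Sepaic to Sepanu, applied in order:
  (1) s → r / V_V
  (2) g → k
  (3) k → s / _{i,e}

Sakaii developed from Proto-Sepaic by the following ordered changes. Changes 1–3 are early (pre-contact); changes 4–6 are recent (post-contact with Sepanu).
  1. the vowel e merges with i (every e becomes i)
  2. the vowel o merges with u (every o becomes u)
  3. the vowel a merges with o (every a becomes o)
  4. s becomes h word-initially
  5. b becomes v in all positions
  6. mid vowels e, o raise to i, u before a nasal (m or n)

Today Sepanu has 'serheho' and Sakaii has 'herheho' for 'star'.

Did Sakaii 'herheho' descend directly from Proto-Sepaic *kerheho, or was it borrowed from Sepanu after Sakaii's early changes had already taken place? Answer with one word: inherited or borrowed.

borrowed

If inherited, *kerheho would pass through all of Sakaii's changes:
Sakaii: start from *kerheho.
  rule 1 (vowel merger): kerheho → kirhiho
  rule 2 (vowel merger): kirhiho → kirhihu
  rule 3: no change — kirhihu
  rule 4: no change — kirhihu
  rule 5: no change — kirhihu
  rule 6: no change — kirhihu
  ⇒ Sakaii kirhihu
If borrowed from Sepanu 'serheho' after the early changes, it would undergo only the recent ones:
  rule 4 (debuccalisation): serheho → herheho
  rule 5 (unconditioned shift): no change (herheho)
  rule 6 (pre-nasal raising): no change (herheho)
  ⇒ as a loan: herheho
Sakaii 'herheho' matches the loan outcome 'herheho', not the inherited 'kirhihu' — it skipped the early Sakaii changes, so it was borrowed from Sepanu.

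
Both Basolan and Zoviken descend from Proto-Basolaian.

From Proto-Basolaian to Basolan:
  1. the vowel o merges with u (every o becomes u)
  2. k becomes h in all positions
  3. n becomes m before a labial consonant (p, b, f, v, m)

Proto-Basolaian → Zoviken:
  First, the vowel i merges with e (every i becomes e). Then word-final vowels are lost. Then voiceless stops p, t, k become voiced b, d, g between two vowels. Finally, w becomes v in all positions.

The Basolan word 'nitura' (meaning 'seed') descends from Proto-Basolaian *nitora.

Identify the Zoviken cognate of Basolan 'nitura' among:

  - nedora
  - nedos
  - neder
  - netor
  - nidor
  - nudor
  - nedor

nedor

Zoviken: start from *nitora.
  rule 1 (vowel merger): nitora → netora
  rule 2 (apocope): netora → netor
  rule 3 (intervocalic voicing): netor → nedor
  rule 4: no change — nedor
  ⇒ Zoviken nedor
The other candidates each miss or misapply at least one Zoviken change.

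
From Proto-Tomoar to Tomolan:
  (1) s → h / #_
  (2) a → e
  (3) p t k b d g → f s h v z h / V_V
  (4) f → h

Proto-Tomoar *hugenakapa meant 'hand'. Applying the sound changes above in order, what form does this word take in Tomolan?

huhenehehe

Tomolan: *hugenakapa > hugenekepe > huhenehefe > huhenehehe  (by vowel merger, intervocalic lenition, unconditioned shift)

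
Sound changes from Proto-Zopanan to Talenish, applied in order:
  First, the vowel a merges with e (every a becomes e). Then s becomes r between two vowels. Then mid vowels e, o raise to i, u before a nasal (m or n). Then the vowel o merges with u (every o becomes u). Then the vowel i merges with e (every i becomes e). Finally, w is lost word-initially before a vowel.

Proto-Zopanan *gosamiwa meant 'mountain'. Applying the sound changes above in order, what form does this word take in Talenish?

guremewe

Talenish: *gosamiwa
  gosamiwa → gosemiwe   [vowel merger]
  gosemiwe → goremiwe   [rhotacism]
  goremiwe → gorimiwe   [pre-nasal raising]
  gorimiwe → gurimiwe   [vowel merger]
  gurimiwe → guremewe   [vowel merger]
  guremewe (rule 6 does not apply)
  giving Talenish guremewe.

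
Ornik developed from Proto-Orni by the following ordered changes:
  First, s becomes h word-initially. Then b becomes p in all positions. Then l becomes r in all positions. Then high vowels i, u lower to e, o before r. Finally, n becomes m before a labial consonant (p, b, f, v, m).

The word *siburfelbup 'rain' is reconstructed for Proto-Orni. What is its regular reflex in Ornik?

hiporferpup

Ornik: *siburfelbup > hiburfelbup > hipurfelpup > hipurferpup > hiporferpup  (by debuccalisation, unconditioned shift, unconditioned shift, pre-rhotic lowering)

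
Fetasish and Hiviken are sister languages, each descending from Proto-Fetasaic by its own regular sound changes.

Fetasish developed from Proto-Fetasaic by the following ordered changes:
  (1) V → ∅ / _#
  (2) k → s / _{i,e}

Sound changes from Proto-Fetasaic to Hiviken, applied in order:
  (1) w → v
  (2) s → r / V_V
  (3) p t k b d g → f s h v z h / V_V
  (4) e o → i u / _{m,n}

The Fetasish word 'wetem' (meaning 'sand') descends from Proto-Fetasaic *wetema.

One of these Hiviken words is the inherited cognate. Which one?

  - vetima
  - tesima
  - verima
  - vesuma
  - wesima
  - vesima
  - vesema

Hiviken: start from *wetema.
  rule 1 (unconditioned shift): wetema → vetema
  rule 2: no change — vetema
  rule 3 (intervocalic lenition): vetema → vesema
  rule 4 (pre-nasal raising): vesema → vesima
  ⇒ Hiviken vesima
Only 'vesima' matches the regular Hiviken development of *wetema.

vesima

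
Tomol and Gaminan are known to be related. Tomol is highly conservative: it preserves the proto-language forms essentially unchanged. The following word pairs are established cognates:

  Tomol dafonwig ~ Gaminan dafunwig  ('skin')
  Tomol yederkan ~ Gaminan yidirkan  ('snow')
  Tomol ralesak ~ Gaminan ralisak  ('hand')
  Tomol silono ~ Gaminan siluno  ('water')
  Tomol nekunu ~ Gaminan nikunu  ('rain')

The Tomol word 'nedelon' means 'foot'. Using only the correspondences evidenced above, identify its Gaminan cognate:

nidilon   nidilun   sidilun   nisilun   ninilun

yederkan ~ yidirkan, ralesak ~ ralisak — Tomol e corresponds to Gaminan i after a consonant, before a consonant other than r, m, n, p, b, f, v.
dafonwig ~ dafunwig, silono ~ siluno — Tomol o corresponds to Gaminan u after a consonant, before a nasal.
Applying these to Tomol 'nedelon':
  nedelon → nidelon   (e→i after a consonant, before a consonant other than r, m, n, p, b, f, v)
  nidelon → nidilon   (e→i after a consonant, before a consonant other than r, m, n, p, b, f, v)
  nidilon → nidilun   (o→u after a consonant, before a nasal)
So the Gaminan cognate is 'nidilun'.

nidilun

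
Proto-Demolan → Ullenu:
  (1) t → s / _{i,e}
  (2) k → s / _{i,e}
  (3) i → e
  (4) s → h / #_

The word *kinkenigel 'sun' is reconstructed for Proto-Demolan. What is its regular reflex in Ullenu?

Ullenu: start from *kinkenigel.
  rule 1: no change — kinkenigel
  rule 2 (palatalisation): kinkenigel → sinsenigel
  rule 3 (vowel merger): sinsenigel → sensenegel
  rule 4 (debuccalisation): sensenegel → hensenegel
  ⇒ Ullenu hensenegel

hensenegel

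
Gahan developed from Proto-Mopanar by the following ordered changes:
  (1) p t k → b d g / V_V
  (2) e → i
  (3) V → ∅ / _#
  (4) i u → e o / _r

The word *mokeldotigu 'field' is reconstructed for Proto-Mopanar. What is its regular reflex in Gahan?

Gahan: *mokeldotigu > mogeldodigu > mogildodigu > mogildodig  (by intervocalic voicing, vowel merger, apocope)

mogildodig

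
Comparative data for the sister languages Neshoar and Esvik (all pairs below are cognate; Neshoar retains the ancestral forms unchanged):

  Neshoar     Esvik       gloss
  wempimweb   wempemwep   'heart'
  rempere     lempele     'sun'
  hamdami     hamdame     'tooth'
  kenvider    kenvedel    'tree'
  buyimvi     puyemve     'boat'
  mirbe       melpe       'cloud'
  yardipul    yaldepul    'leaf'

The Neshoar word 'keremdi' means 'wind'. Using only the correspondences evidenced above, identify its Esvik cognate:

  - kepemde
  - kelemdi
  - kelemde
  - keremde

kelemde

rempere ~ lempele — Neshoar r corresponds to Esvik l between vowels (before a front vowel).
hamdami ~ hamdame, buyimvi ~ puyemve — Neshoar i corresponds to Esvik e word-finally.
Applying these to Neshoar 'keremdi':
  keremdi → kelemdi   (r→l between vowels (before a front vowel))
  kelemdi → kelemde   (i→e word-finally)
So the Esvik cognate is 'kelemde'.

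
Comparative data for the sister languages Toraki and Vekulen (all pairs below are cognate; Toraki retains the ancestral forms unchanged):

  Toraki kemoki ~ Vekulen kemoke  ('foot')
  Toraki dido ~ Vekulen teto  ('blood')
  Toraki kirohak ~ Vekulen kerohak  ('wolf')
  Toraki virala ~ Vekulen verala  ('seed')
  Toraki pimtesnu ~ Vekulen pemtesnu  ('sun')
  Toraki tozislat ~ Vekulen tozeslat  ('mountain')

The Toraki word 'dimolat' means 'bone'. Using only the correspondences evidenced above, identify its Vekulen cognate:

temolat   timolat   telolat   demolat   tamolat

dido ~ teto — Toraki d corresponds to Vekulen t word-initially before a front vowel.
pimtesnu ~ pemtesnu — Toraki i corresponds to Vekulen e after a consonant, before a nasal.
Applying these to Toraki 'dimolat':
  dimolat → timolat   (d→t word-initially before a front vowel)
  timolat → temolat   (i→e after a consonant, before a nasal)
So the Vekulen cognate is 'temolat'.

temolat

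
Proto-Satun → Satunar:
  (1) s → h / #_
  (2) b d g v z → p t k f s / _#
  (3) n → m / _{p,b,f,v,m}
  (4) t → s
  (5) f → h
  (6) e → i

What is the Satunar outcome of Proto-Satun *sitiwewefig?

hisiwiwihik

Satunar: *sitiwewefig
  sitiwewefig → hitiwewefig   [debuccalisation]
  hitiwewefig → hitiwewefik   [final devoicing]
  hitiwewefik (rule 3 does not apply)
  hitiwewefik → hisiwewefik   [unconditioned shift]
  hisiwewefik → hisiwewehik   [unconditioned shift]
  hisiwewehik → hisiwiwihik   [vowel merger]
  giving Satunar hisiwiwihik.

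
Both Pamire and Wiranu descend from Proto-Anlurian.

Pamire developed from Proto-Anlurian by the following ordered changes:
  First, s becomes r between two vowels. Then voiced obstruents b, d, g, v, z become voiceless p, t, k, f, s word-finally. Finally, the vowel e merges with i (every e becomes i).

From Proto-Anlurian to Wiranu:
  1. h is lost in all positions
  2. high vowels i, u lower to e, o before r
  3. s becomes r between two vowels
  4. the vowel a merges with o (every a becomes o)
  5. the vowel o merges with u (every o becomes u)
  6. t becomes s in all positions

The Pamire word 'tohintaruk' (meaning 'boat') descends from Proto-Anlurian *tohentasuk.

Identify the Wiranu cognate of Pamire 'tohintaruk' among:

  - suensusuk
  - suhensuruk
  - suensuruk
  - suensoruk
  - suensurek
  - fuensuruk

Wiranu: *tohentasuk > toentasuk > toentaruk > toentoruk > tuenturuk > suensuruk  (by h-loss, rhotacism, vowel merger, vowel merger, unconditioned shift)

suensuruk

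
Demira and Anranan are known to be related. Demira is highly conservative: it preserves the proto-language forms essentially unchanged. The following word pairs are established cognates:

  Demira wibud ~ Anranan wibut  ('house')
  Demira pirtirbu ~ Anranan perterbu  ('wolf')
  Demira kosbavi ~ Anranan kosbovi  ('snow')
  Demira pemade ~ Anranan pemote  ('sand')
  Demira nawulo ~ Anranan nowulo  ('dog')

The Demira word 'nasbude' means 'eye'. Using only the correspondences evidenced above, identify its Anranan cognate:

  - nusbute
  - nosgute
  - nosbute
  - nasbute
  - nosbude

pemade ~ pemote, nawulo ~ nowulo — Demira a corresponds to Anranan o after a consonant, before a consonant other than r, m, n, p, b, f, v.
pemade ~ pemote — Demira d corresponds to Anranan t between vowels (before a front vowel).
Applying these to Demira 'nasbude':
  nasbude → nosbude   (a→o after a consonant, before a consonant other than r, m, n, p, b, f, v)
  nosbude → nosbute   (d→t between vowels (before a front vowel))
So the Anranan cognate is 'nosbute'.

nosbute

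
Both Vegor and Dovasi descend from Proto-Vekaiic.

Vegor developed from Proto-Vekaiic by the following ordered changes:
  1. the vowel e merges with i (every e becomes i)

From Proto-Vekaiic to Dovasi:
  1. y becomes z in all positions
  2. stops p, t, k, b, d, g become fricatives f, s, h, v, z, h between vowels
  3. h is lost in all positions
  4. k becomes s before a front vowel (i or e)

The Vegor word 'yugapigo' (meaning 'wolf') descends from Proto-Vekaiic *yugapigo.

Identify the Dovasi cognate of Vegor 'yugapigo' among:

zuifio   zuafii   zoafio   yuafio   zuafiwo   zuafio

Dovasi: *yugapigo
  yugapigo → zugapigo   [unconditioned shift]
  zugapigo → zuhafiho   [intervocalic lenition]
  zuhafiho → zuafio   [h-loss]
  zuafio (rule 4 does not apply)
  giving Dovasi zuafio.

zuafio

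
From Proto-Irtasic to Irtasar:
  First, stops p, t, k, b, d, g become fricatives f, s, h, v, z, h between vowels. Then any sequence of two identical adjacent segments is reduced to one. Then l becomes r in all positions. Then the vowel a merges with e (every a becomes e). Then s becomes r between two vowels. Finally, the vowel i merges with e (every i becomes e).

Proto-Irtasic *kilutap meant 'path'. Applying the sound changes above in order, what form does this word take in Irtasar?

Irtasar: start from *kilutap.
  rule 1 (intervocalic lenition): kilutap → kilusap
  rule 2: no change — kilusap
  rule 3 (unconditioned shift): kilusap → kirusap
  rule 4 (vowel merger): kirusap → kirusep
  rule 5 (rhotacism): kirusep → kirurep
  rule 6 (vowel merger): kirurep → kerurep
  ⇒ Irtasar kerurep

kerurep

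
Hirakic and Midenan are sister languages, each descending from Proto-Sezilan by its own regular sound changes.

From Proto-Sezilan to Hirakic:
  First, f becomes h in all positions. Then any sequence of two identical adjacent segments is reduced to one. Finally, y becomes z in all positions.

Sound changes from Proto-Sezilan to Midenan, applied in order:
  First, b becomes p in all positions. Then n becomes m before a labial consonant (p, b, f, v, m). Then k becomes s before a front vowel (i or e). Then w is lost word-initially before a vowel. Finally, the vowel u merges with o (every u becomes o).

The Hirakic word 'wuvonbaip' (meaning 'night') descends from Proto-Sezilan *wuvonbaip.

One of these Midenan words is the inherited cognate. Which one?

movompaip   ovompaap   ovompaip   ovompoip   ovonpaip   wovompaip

ovompaip

Midenan: *wuvonbaip
  wuvonbaip → wuvonpaip   [unconditioned shift]
  wuvonpaip → wuvompaip   [nasal place assimilation]
  wuvompaip (rule 3 does not apply)
  wuvompaip → uvompaip   [glide loss]
  uvompaip → ovompaip   [vowel merger]
  giving Midenan ovompaip.
Among the options, 'ovompaip' alone shows every Midenan change applied in order.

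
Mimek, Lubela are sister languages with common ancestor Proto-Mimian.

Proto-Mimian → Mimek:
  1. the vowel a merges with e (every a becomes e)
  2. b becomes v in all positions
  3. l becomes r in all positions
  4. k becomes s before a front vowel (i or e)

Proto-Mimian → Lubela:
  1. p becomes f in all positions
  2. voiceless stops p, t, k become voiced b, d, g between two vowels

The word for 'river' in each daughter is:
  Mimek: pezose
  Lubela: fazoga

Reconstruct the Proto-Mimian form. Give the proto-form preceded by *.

Position 5: Mimek has s, Lubela has g. Taking the neighbouring segments as reconstructed: Mimek s could go back to *k or *s; Lubela g could go back to *k or *g — the one source consistent with every daughter is *k.
Position 2: Mimek has e, Lubela has a. Lubela preserves a here (none of its changes turn any other segment into a), so the proto-segment is *a.
Position 6: Mimek has e, Lubela has a. Lubela preserves a here (none of its changes turn any other segment into a), so the proto-segment is *a.
This points to *pazoka. Verify forward in each daughter:
Mimek: *pazoka
  pazoka → pezoke   [vowel merger]
  pezoke (rule 2 does not apply)
  pezoke (rule 3 does not apply)
  pezoke → pezose   [palatalisation]
  giving Mimek pezose.
Lubela: *pazoka > fazoka > fazoga  (by unconditioned shift, intervocalic voicing)
No other proto-form is consistent with every reflex, so the reconstruction is *pazoka.

*pazoka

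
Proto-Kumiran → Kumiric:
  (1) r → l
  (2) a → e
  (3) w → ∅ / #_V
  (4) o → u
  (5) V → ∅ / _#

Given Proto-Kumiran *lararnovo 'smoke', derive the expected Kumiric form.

lelelnuv

Kumiric: *lararnovo
  lararnovo → lalalnovo   [unconditioned shift]
  lalalnovo → lelelnovo   [vowel merger]
  lelelnovo (rule 3 does not apply)
  lelelnovo → lelelnuvu   [vowel merger]
  lelelnuvu → lelelnuv   [apocope]
  giving Kumiric lelelnuv.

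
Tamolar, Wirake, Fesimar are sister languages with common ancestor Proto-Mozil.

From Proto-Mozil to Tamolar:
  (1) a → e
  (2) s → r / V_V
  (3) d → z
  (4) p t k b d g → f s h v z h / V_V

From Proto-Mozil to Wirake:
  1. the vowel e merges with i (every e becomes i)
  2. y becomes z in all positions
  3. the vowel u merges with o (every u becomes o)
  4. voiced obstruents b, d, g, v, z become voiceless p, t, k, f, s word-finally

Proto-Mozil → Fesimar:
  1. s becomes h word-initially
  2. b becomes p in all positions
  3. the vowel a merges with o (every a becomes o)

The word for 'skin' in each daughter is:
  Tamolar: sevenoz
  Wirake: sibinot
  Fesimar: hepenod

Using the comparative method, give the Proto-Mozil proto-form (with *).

*sebenod

Position 2: Tamolar has e, Wirake has i, Fesimar has e. Fesimar preserves e here (none of its changes turn any other segment into e), so the proto-segment is *e.
Position 1: Tamolar has s, Wirake has s, Fesimar has h. Taking the neighbouring segments as reconstructed: Tamolar s can only go back to *s; Wirake s can only go back to *s; Fesimar h could go back to *s or *h — the one source consistent with every daughter is *s.
This points to *sebenod. Verify forward in each daughter:
Tamolar: *sebenod
  sebenod (rule 1 does not apply)
  sebenod (rule 2 does not apply)
  sebenod → sebenoz   [unconditioned shift]
  sebenoz → sevenoz   [intervocalic lenition]
  giving Tamolar sevenoz.
Wirake: *sebenod > sibinod > sibinot  (by vowel merger, final devoicing)
Fesimar: *sebenod > hebenod > hepenod  (by debuccalisation, unconditioned shift)
No other proto-form is consistent with every reflex, so the reconstruction is *sebenod.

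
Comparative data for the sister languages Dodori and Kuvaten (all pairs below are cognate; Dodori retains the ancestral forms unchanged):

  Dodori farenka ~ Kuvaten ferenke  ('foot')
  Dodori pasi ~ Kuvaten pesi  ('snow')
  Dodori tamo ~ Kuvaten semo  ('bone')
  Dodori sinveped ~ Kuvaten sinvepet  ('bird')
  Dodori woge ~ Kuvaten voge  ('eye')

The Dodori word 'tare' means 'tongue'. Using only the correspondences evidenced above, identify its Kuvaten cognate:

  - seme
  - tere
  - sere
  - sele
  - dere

tamo ~ semo — Dodori t corresponds to Kuvaten s word-initially before a back vowel.
farenka ~ ferenke — Dodori a corresponds to Kuvaten e after a consonant, before r.
Applying these to Dodori 'tare':
  tare → sare   (t→s word-initially before a back vowel)
  sare → sere   (a→e after a consonant, before r)
So the Kuvaten cognate is 'sere'.

sere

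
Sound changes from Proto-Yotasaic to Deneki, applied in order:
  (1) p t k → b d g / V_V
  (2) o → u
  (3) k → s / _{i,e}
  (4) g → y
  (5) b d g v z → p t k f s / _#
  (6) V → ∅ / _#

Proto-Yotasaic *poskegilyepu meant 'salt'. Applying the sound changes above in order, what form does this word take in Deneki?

Deneki: *poskegilyepu
  poskegilyepu → poskegilyebu   [intervocalic voicing]
  poskegilyebu → puskegilyebu   [vowel merger]
  puskegilyebu → pussegilyebu   [palatalisation]
  pussegilyebu → pusseyilyebu   [unconditioned shift]
  pusseyilyebu (rule 5 does not apply)
  pusseyilyebu → pusseyilyeb   [apocope]
  giving Deneki pusseyilyeb.

pusseyilyeb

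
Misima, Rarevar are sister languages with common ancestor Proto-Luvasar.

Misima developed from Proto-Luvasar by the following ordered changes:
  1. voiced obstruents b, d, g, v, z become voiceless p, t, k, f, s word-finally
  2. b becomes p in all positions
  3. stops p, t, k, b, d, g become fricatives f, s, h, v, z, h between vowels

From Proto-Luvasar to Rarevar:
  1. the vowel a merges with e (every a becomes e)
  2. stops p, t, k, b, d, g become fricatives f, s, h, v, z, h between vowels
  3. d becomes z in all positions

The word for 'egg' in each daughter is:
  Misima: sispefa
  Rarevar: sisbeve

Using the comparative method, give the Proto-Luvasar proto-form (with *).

Position 4: Misima has p, Rarevar has b. Rarevar preserves b here (none of its changes turn any other segment into b), so the proto-segment is *b.
Position 7: Misima has a, Rarevar has e. Misima preserves a here (none of its changes turn any other segment into a), so the proto-segment is *a.
Continuing position by position gives *sisbeba; check it forward:
Misima: *sisbeba > sispepa > sispefa  (by unconditioned shift, intervocalic lenition)
Rarevar: start from *sisbeba.
  rule 1 (vowel merger): sisbeba → sisbebe
  rule 2 (intervocalic lenition): sisbebe → sisbeve
  rule 3: no change — sisbeve
  ⇒ Rarevar sisbeve
No other proto-form is consistent with every reflex, so the reconstruction is *sisbeba.

*sisbeba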